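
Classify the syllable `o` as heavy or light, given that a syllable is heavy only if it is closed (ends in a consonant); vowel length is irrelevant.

`o`: short vowel, open (no coda). Open (no coda) → light.

light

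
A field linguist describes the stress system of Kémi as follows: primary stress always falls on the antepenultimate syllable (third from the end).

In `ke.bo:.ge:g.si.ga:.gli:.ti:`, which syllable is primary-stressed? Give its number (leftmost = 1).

5

The word has 7 syllables; the antepenultimate syllable (third from the end) is syllable 5 (ga:).
Primary stress: syllable 5 → ke.bo:.ge:g.si.ˈga:.gli:.ti:.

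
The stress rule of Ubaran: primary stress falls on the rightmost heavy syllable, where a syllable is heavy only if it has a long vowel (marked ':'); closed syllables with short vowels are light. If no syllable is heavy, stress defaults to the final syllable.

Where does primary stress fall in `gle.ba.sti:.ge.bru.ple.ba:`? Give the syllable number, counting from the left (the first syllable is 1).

7

Weights: 1 gle L, 2 ba L, 3 sti: H, 4 ge L, 5 bru L, 6 ple L, 7 ba: H.
Heavy syllables in the domain: 3, 7. The rightmost is syllable 7 (ba:).
Primary stress: syllable 7 → gle.ba.sti:.ge.bru.ple.ˈba:.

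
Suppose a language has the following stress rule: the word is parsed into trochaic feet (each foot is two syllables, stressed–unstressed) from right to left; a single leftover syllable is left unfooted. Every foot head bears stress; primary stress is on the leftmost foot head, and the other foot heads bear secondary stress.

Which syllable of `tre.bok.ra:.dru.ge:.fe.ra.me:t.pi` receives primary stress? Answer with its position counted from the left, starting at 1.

2

Parse right to left into trochaic (ˈσσ) feet: tre (ˈbok.ra:) (ˈdru.ge:) (ˈfe.ra) (ˈme:t.pi). Syllable 1 is left unfooted.
Foot heads (stressed positions): 2, 4, 6, 8.
End Rule Leftmost: primary stress on the leftmost head = syllable 2.
Primary stress: syllable 2 → tre.ˈbok.ra:.dru.ge:.fe.ra.me:t.pi.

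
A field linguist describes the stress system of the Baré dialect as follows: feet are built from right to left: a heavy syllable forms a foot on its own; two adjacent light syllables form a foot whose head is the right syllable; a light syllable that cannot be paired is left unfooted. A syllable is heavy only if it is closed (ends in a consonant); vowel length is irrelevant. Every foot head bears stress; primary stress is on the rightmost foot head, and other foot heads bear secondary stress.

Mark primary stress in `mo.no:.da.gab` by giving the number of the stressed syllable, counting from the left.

Weights: 1 mo L, 2 no: L, 3 da L, 4 gab H.
Parse right to left (heavy = foot alone; LL = one foot; stranded L unfooted): mo (no:.ˈda) (ˈgab).
Foot heads: 3, 4.
Primary stress on the rightmost head = syllable 4.
Primary stress: syllable 4 → mo.no:.da.ˈgab.

4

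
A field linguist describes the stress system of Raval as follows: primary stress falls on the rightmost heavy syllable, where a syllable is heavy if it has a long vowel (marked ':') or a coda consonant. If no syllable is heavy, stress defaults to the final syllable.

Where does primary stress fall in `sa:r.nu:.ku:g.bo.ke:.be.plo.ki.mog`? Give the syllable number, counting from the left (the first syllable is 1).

9

Weights: 1 sa:r H, 2 nu: H, 3 ku:g H, 4 bo L, 5 ke: H, 6 be L, 7 plo L, 8 ki L, 9 mog H.
Heavy syllables in the domain: 1, 2, 3, 5, 9. The rightmost is syllable 9 (mog).
Primary stress: syllable 9 → sa:r.nu:.ku:g.bo.ke:.be.plo.ki.ˈmog.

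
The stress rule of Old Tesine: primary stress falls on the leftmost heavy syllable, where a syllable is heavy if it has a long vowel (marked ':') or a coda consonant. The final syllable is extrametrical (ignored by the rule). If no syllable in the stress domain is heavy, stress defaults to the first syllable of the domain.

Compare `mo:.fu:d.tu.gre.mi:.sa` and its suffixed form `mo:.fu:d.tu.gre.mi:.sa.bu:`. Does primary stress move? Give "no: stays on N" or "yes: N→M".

Base `mo:.fu:d.tu.gre.mi:.sa` (6 syllables):
  The final syllable (6, sa) is extrametrical; the stress domain is syllables 1–5.
  Weights: 1 mo: H, 2 fu:d H, 3 tu L, 4 gre L, 5 mi: H.
  Heavy syllables in the domain: 1, 2, 5. The leftmost is syllable 1 (mo:).
  → primary stress on syllable 1.
Suffixed `mo:.fu:d.tu.gre.mi:.sa.bu:` (7 syllables):
  The final syllable (7, bu:) is extrametrical; the stress domain is syllables 1–6.
  Weights: 1 mo: H, 2 fu:d H, 3 tu L, 4 gre L, 5 mi: H, 6 sa L.
  Heavy syllables in the domain: 1, 2, 5. The leftmost is syllable 1 (mo:).
  → primary stress on syllable 1.

no: stays on 1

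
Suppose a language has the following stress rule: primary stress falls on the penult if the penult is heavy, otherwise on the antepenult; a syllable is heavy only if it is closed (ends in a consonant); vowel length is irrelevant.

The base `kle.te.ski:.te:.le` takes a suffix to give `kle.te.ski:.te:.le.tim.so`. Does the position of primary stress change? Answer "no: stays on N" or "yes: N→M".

Base `kle.te.ski:.te:.le` (5 syllables):
  Weights: 3 ski: L, 4 te: L, 5 le L.
  The penult (syllable 4, te:) is light, so stress falls on the antepenult (syllable 3, ski:).
  → primary stress on syllable 3.
Suffixed `kle.te.ski:.te:.le.tim.so` (7 syllables):
  Weights: 5 le L, 6 tim H, 7 so L.
  The penult (syllable 6, tim) is heavy, so it takes stress.
  → primary stress on syllable 6.

yes: 3→6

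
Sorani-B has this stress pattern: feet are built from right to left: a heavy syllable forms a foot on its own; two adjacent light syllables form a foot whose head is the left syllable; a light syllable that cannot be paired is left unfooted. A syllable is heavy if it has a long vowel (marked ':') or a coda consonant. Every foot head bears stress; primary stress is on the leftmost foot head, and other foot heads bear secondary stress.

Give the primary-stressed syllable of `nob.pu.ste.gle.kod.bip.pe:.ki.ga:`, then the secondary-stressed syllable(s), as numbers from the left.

Weights: 1 nob H, 2 pu L, 3 ste L, 4 gle L, 5 kod H, 6 bip H, 7 pe: H, 8 ki L, 9 ga: H.
Parse right to left (heavy = foot alone; LL = one foot; stranded L unfooted): (ˈnob) pu (ˈste.gle) (ˈkod) (ˈbip) (ˈpe:) ki (ˈga:).
Foot heads: 1, 3, 5, 6, 7, 9.
Primary stress on the leftmost head = syllable 1.
Secondary stress on 3, 5, 6, 7, 9: ˈnob.pu.ˌste.gle.ˌkod.ˌbip.ˌpe:.ki.ˌga:.

primary 1, secondary 3, 5, 6, 7, 9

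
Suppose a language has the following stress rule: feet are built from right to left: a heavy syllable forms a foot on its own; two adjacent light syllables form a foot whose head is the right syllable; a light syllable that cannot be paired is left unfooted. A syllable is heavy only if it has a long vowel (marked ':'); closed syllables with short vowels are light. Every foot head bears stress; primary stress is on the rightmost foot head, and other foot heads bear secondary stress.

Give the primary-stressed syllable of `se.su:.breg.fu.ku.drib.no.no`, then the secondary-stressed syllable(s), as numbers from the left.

primary 8, secondary 2, 4, 6

Weights: 1 se L, 2 su: H, 3 breg L, 4 fu L, 5 ku L, 6 drib L, 7 no L, 8 no L.
Parse right to left (heavy = foot alone; LL = one foot; stranded L unfooted): se (ˈsu:) (breg.ˈfu) (ku.ˈdrib) (no.ˈno).
Foot heads: 2, 4, 6, 8.
Primary stress on the rightmost head = syllable 8.
Secondary stress on 2, 4, 6: se.ˌsu:.breg.ˌfu.ku.ˌdrib.no.ˈno.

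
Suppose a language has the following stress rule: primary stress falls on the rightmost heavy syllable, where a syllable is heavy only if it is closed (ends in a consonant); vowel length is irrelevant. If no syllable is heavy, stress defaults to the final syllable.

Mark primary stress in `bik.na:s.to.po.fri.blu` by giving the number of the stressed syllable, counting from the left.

2

Weights: 1 bik H, 2 na:s H, 3 to L, 4 po L, 5 fri L, 6 blu L.
Heavy syllables in the domain: 1, 2. The rightmost is syllable 2 (na:s).
Primary stress: syllable 2 → bik.ˈna:s.to.po.fri.blu.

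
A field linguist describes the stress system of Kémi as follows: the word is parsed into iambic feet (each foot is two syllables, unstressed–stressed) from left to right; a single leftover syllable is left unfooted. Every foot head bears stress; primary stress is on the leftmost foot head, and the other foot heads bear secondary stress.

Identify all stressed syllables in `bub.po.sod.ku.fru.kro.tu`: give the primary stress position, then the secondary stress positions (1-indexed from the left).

primary 2, secondary 4, 6

Parse left to right into iambic (σˈσ) feet: (bub.ˈpo) (sod.ˈku) (fru.ˈkro) tu. Syllable 7 is left unfooted.
Foot heads (stressed positions): 2, 4, 6.
End Rule Leftmost: primary stress on the leftmost head = syllable 2.
Secondary stress on 4, 6: bub.ˈpo.sod.ˌku.fru.ˌkro.tu.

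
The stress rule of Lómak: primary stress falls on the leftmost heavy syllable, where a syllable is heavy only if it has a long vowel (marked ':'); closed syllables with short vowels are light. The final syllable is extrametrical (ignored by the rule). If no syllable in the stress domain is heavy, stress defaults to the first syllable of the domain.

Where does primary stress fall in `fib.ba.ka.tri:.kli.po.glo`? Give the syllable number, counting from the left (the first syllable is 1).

4

The final syllable (7, glo) is extrametrical; the stress domain is syllables 1–6.
Weights: 1 fib L, 2 ba L, 3 ka L, 4 tri: H, 5 kli L, 6 po L.
Heavy syllables in the domain: 4. The leftmost is syllable 4 (tri:).
Primary stress: syllable 4 → fib.ba.ka.ˈtri:.kli.po.glo.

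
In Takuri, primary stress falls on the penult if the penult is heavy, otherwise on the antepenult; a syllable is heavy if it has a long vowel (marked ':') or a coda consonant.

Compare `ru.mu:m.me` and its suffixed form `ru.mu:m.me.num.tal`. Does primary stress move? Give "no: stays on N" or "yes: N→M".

Base `ru.mu:m.me` (3 syllables):
  Weights: 1 ru L, 2 mu:m H, 3 me L.
  The penult (syllable 2, mu:m) is heavy, so it takes stress.
  → primary stress on syllable 2.
Suffixed `ru.mu:m.me.num.tal` (5 syllables):
  Weights: 3 me L, 4 num H, 5 tal H.
  The penult (syllable 4, num) is heavy, so it takes stress.
  → primary stress on syllable 4.

yes: 2→4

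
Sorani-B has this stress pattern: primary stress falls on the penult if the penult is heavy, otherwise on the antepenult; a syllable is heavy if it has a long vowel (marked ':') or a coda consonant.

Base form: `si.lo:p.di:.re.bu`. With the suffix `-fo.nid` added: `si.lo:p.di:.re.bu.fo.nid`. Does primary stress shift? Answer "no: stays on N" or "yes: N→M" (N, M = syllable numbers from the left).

yes: 3→5

Base `si.lo:p.di:.re.bu` (5 syllables):
  Weights: 3 di: H, 4 re L, 5 bu L.
  The penult (syllable 4, re) is light, so stress falls on the antepenult (syllable 3, di:).
  → primary stress on syllable 3.
Suffixed `si.lo:p.di:.re.bu.fo.nid` (7 syllables):
  Weights: 5 bu L, 6 fo L, 7 nid H.
  The penult (syllable 6, fo) is light, so stress falls on the antepenult (syllable 5, bu).
  → primary stress on syllable 5.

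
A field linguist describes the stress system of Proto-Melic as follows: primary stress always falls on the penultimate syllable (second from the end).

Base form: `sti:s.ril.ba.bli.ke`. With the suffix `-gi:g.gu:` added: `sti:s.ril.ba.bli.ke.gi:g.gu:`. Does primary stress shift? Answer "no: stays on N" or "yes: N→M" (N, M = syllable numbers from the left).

yes: 4→6

Base `sti:s.ril.ba.bli.ke` (5 syllables):
  The word has 5 syllables; the penultimate syllable (second from the end) is syllable 4 (bli).
  → primary stress on syllable 4.
Suffixed `sti:s.ril.ba.bli.ke.gi:g.gu:` (7 syllables):
  The word has 7 syllables; the penultimate syllable (second from the end) is syllable 6 (gi:g).
  → primary stress on syllable 6.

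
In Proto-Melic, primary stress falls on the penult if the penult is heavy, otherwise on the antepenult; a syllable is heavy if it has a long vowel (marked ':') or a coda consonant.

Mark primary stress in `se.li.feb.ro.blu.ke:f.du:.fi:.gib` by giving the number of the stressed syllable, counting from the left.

Weights: 7 du: H, 8 fi: H, 9 gib H.
The penult (syllable 8, fi:) is heavy, so it takes stress.
Primary stress: syllable 8 → se.li.feb.ro.blu.ke:f.du:.ˈfi:.gib.

8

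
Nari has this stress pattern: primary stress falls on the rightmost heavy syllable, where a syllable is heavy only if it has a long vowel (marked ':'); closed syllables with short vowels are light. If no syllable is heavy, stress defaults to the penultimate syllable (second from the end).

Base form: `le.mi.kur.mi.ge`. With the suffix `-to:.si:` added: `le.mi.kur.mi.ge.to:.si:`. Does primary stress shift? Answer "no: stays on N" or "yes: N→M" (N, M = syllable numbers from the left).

yes: 4→7

Base `le.mi.kur.mi.ge` (5 syllables):
  Weights: 1 le L, 2 mi L, 3 kur L, 4 mi L, 5 ge L.
  No heavy syllable in the domain; default to the penultimate syllable (second from the end) = syllable 4.
  → primary stress on syllable 4.
Suffixed `le.mi.kur.mi.ge.to:.si:` (7 syllables):
  Weights: 1 le L, 2 mi L, 3 kur L, 4 mi L, 5 ge L, 6 to: H, 7 si: H.
  Heavy syllables in the domain: 6, 7. The rightmost is syllable 7 (si:).
  → primary stress on syllable 7.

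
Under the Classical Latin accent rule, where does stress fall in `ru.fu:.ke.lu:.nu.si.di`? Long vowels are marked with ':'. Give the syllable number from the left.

5

Classical Latin: stress the penult if heavy (long vowel or closed), else the antepenult.
Weights: 5 nu L, 6 si L, 7 di L.
The penult (syllable 6, si) is light, so stress falls on the antepenult (syllable 5, nu).
Stress on syllable 5: ru.fu:.ke.lu:.ˈnu.si.di.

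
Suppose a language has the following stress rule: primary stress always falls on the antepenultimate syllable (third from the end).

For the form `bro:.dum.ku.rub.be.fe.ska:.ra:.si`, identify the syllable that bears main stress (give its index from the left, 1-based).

The word has 9 syllables; the antepenultimate syllable (third from the end) is syllable 7 (ska:).
Primary stress: syllable 7 → bro:.dum.ku.rub.be.fe.ˈska:.ra:.si.

7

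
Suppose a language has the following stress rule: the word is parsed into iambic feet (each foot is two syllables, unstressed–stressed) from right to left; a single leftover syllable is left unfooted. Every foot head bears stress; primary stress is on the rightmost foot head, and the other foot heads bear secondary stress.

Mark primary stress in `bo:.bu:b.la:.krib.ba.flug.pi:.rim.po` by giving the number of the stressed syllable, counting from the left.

9

Parse right to left into iambic (σˈσ) feet: bo: (bu:b.ˈla:) (krib.ˈba) (flug.ˈpi:) (rim.ˈpo). Syllable 1 is left unfooted.
Foot heads (stressed positions): 3, 5, 7, 9.
End Rule Rightmost: primary stress on the rightmost head = syllable 9.
Primary stress: syllable 9 → bo:.bu:b.la:.krib.ba.flug.pi:.rim.ˈpo.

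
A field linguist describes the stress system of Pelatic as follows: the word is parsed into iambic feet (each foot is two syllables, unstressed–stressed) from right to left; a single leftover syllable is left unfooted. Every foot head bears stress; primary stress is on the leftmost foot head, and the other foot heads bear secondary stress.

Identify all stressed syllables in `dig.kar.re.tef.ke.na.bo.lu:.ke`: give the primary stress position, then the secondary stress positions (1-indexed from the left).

Parse right to left into iambic (σˈσ) feet: dig (kar.ˈre) (tef.ˈke) (na.ˈbo) (lu:.ˈke). Syllable 1 is left unfooted.
Foot heads (stressed positions): 3, 5, 7, 9.
End Rule Leftmost: primary stress on the leftmost head = syllable 3.
Secondary stress on 5, 7, 9: dig.kar.ˈre.tef.ˌke.na.ˌbo.lu:.ˌke.

primary 3, secondary 5, 7, 9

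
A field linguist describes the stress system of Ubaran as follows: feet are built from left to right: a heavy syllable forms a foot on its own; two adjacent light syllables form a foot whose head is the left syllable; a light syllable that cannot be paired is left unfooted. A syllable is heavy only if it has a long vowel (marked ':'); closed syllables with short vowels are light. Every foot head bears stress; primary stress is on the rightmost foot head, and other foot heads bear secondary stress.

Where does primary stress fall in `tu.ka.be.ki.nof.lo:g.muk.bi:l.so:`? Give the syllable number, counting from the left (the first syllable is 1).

Weights: 1 tu L, 2 ka L, 3 be L, 4 ki L, 5 nof L, 6 lo:g H, 7 muk L, 8 bi:l H, 9 so: H.
Parse left to right (heavy = foot alone; LL = one foot; stranded L unfooted): (ˈtu.ka) (ˈbe.ki) nof (ˈlo:g) muk (ˈbi:l) (ˈso:).
Foot heads: 1, 3, 6, 8, 9.
Primary stress on the rightmost head = syllable 9.
Primary stress: syllable 9 → tu.ka.be.ki.nof.lo:g.muk.bi:l.ˈso:.

9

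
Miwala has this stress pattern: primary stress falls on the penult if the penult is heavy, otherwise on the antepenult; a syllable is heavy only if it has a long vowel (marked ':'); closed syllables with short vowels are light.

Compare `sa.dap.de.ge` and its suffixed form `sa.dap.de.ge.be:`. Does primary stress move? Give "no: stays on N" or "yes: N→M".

yes: 2→3

Base `sa.dap.de.ge` (4 syllables):
  Weights: 2 dap L, 3 de L, 4 ge L.
  The penult (syllable 3, de) is light, so stress falls on the antepenult (syllable 2, dap).
  → primary stress on syllable 2.
Suffixed `sa.dap.de.ge.be:` (5 syllables):
  Weights: 3 de L, 4 ge L, 5 be: H.
  The penult (syllable 4, ge) is light, so stress falls on the antepenult (syllable 3, de).
  → primary stress on syllable 3.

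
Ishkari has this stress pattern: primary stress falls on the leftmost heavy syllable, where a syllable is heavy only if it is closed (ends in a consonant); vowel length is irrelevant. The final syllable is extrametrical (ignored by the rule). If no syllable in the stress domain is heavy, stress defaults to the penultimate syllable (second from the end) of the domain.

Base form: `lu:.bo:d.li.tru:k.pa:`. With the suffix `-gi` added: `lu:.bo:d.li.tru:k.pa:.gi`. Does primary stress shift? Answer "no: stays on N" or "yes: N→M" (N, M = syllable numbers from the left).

no: stays on 2

Base `lu:.bo:d.li.tru:k.pa:` (5 syllables):
  The final syllable (5, pa:) is extrametrical; the stress domain is syllables 1–4.
  Weights: 1 lu: L, 2 bo:d H, 3 li L, 4 tru:k H.
  Heavy syllables in the domain: 2, 4. The leftmost is syllable 2 (bo:d).
  → primary stress on syllable 2.
Suffixed `lu:.bo:d.li.tru:k.pa:.gi` (6 syllables):
  The final syllable (6, gi) is extrametrical; the stress domain is syllables 1–5.
  Weights: 1 lu: L, 2 bo:d H, 3 li L, 4 tru:k H, 5 pa: L.
  Heavy syllables in the domain: 2, 4. The leftmost is syllable 2 (bo:d).
  → primary stress on syllable 2.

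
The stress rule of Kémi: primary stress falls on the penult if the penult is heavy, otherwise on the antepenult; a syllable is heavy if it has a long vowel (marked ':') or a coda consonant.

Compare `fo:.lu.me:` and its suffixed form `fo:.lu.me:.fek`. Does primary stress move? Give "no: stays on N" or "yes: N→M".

Base `fo:.lu.me:` (3 syllables):
  Weights: 1 fo: H, 2 lu L, 3 me: H.
  The penult (syllable 2, lu) is light, so stress falls on the antepenult (syllable 1, fo:).
  → primary stress on syllable 1.
Suffixed `fo:.lu.me:.fek` (4 syllables):
  Weights: 2 lu L, 3 me: H, 4 fek H.
  The penult (syllable 3, me:) is heavy, so it takes stress.
  → primary stress on syllable 3.

yes: 1→3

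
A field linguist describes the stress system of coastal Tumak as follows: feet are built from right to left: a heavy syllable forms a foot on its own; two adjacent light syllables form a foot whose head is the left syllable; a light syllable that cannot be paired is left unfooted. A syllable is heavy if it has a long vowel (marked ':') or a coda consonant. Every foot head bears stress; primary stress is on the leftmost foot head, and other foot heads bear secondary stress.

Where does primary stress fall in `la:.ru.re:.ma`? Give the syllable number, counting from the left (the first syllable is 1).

Weights: 1 la: H, 2 ru L, 3 re: H, 4 ma L.
Parse right to left (heavy = foot alone; LL = one foot; stranded L unfooted): (ˈla:) ru (ˈre:) ma.
Foot heads: 1, 3.
Primary stress on the leftmost head = syllable 1.
Primary stress: syllable 1 → ˈla:.ru.re:.ma.

1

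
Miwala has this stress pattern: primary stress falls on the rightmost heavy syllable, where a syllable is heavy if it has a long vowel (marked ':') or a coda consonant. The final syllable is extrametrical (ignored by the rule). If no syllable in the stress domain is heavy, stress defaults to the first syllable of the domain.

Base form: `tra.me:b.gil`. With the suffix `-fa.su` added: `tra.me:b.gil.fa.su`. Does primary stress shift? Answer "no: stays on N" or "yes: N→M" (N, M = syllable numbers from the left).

Base `tra.me:b.gil` (3 syllables):
  The final syllable (3, gil) is extrametrical; the stress domain is syllables 1–2.
  Weights: 1 tra L, 2 me:b H.
  Heavy syllables in the domain: 2. The rightmost is syllable 2 (me:b).
  → primary stress on syllable 2.
Suffixed `tra.me:b.gil.fa.su` (5 syllables):
  The final syllable (5, su) is extrametrical; the stress domain is syllables 1–4.
  Weights: 1 tra L, 2 me:b H, 3 gil H, 4 fa L.
  Heavy syllables in the domain: 2, 3. The rightmost is syllable 3 (gil).
  → primary stress on syllable 3.

yes: 2→3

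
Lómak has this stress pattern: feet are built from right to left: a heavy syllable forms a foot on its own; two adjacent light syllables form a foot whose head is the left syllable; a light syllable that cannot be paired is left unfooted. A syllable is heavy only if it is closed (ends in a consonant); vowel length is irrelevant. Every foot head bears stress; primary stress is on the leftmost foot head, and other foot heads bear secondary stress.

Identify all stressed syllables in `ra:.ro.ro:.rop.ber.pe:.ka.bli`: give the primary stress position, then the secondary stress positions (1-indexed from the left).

Weights: 1 ra: L, 2 ro L, 3 ro: L, 4 rop H, 5 ber H, 6 pe: L, 7 ka L, 8 bli L.
Parse right to left (heavy = foot alone; LL = one foot; stranded L unfooted): ra: (ˈro.ro:) (ˈrop) (ˈber) pe: (ˈka.bli).
Foot heads: 2, 4, 5, 7.
Primary stress on the leftmost head = syllable 2.
Secondary stress on 4, 5, 7: ra:.ˈro.ro:.ˌrop.ˌber.pe:.ˌka.bli.

primary 2, secondary 4, 5, 7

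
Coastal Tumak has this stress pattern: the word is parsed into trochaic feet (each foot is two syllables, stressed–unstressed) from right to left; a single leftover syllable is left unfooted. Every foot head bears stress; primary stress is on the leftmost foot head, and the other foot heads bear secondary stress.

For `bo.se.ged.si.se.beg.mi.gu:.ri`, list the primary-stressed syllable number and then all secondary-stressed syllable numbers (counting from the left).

primary 2, secondary 4, 6, 8

Parse right to left into trochaic (ˈσσ) feet: bo (ˈse.ged) (ˈsi.se) (ˈbeg.mi) (ˈgu:.ri). Syllable 1 is left unfooted.
Foot heads (stressed positions): 2, 4, 6, 8.
End Rule Leftmost: primary stress on the leftmost head = syllable 2.
Secondary stress on 4, 6, 8: bo.ˈse.ged.ˌsi.se.ˌbeg.mi.ˌgu:.ri.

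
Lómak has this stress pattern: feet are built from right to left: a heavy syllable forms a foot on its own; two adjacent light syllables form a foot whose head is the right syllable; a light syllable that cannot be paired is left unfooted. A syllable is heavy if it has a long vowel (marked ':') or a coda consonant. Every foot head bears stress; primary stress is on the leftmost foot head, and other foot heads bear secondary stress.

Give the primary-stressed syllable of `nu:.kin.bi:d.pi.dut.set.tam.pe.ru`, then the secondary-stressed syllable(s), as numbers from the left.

primary 1, secondary 2, 3, 5, 6, 7, 9

Weights: 1 nu: H, 2 kin H, 3 bi:d H, 4 pi L, 5 dut H, 6 set H, 7 tam H, 8 pe L, 9 ru L.
Parse right to left (heavy = foot alone; LL = one foot; stranded L unfooted): (ˈnu:) (ˈkin) (ˈbi:d) pi (ˈdut) (ˈset) (ˈtam) (pe.ˈru).
Foot heads: 1, 2, 3, 5, 6, 7, 9.
Primary stress on the leftmost head = syllable 1.
Secondary stress on 2, 3, 5, 6, 7, 9: ˈnu:.ˌkin.ˌbi:d.pi.ˌdut.ˌset.ˌtam.pe.ˌru.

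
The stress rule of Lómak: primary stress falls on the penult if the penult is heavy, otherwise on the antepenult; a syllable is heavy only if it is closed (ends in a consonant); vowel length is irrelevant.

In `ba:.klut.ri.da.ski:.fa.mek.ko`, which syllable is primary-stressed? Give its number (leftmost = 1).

Weights: 6 fa L, 7 mek H, 8 ko L.
The penult (syllable 7, mek) is heavy, so it takes stress.
Primary stress: syllable 7 → ba:.klut.ri.da.ski:.fa.ˈmek.ko.

7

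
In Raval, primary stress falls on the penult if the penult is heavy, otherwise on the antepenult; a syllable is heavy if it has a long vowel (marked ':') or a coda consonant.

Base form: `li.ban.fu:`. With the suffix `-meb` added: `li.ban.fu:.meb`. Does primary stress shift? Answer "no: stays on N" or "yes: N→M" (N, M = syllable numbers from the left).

yes: 2→3

Base `li.ban.fu:` (3 syllables):
  Weights: 1 li L, 2 ban H, 3 fu: H.
  The penult (syllable 2, ban) is heavy, so it takes stress.
  → primary stress on syllable 2.
Suffixed `li.ban.fu:.meb` (4 syllables):
  Weights: 2 ban H, 3 fu: H, 4 meb H.
  The penult (syllable 3, fu:) is heavy, so it takes stress.
  → primary stress on syllable 3.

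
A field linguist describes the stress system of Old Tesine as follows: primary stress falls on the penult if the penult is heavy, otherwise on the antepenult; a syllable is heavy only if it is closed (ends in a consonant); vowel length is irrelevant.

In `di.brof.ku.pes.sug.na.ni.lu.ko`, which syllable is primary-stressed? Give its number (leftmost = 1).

Weights: 7 ni L, 8 lu L, 9 ko L.
The penult (syllable 8, lu) is light, so stress falls on the antepenult (syllable 7, ni).
Primary stress: syllable 7 → di.brof.ku.pes.sug.na.ˈni.lu.ko.

7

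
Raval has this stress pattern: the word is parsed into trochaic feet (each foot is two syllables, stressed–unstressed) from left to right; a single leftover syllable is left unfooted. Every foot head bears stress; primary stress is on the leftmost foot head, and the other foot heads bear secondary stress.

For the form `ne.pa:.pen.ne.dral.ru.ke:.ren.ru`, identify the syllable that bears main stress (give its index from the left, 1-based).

Parse left to right into trochaic (ˈσσ) feet: (ˈne.pa:) (ˈpen.ne) (ˈdral.ru) (ˈke:.ren) ru. Syllable 9 is left unfooted.
Foot heads (stressed positions): 1, 3, 5, 7.
End Rule Leftmost: primary stress on the leftmost head = syllable 1.
Primary stress: syllable 1 → ˈne.pa:.pen.ne.dral.ru.ke:.ren.ru.

1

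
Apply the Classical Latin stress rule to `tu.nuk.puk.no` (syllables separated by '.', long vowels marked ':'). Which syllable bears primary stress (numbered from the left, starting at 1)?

3

Classical Latin: stress the penult if heavy (long vowel or closed), else the antepenult.
Weights: 2 nuk H, 3 puk H, 4 no L.
The penult (syllable 3, puk) is heavy, so it takes stress.
Stress on syllable 3: tu.nuk.ˈpuk.no.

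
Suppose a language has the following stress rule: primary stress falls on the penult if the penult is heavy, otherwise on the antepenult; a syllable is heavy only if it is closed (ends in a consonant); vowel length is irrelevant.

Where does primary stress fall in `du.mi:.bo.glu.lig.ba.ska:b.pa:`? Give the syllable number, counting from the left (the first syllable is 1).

Weights: 6 ba L, 7 ska:b H, 8 pa: L.
The penult (syllable 7, ska:b) is heavy, so it takes stress.
Primary stress: syllable 7 → du.mi:.bo.glu.lig.ba.ˈska:b.pa:.

7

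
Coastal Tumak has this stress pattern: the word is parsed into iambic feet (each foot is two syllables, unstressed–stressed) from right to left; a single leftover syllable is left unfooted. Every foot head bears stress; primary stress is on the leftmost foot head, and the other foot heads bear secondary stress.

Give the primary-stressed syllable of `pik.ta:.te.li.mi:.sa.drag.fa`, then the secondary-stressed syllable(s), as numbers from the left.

primary 2, secondary 4, 6, 8

Parse right to left into iambic (σˈσ) feet: (pik.ˈta:) (te.ˈli) (mi:.ˈsa) (drag.ˈfa).
Foot heads (stressed positions): 2, 4, 6, 8.
End Rule Leftmost: primary stress on the leftmost head = syllable 2.
Secondary stress on 4, 6, 8: pik.ˈta:.te.ˌli.mi:.ˌsa.drag.ˌfa.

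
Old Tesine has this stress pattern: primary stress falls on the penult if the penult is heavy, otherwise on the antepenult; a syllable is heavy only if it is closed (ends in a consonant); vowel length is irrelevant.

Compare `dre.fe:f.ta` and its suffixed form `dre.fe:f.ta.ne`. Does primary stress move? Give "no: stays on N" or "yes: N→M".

Base `dre.fe:f.ta` (3 syllables):
  Weights: 1 dre L, 2 fe:f H, 3 ta L.
  The penult (syllable 2, fe:f) is heavy, so it takes stress.
  → primary stress on syllable 2.
Suffixed `dre.fe:f.ta.ne` (4 syllables):
  Weights: 2 fe:f H, 3 ta L, 4 ne L.
  The penult (syllable 3, ta) is light, so stress falls on the antepenult (syllable 2, fe:f).
  → primary stress on syllable 2.

no: stays on 2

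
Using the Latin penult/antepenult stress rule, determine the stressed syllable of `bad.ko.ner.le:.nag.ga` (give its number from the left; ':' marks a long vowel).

Classical Latin: stress the penult if heavy (long vowel or closed), else the antepenult.
Weights: 4 le: H, 5 nag H, 6 ga L.
The penult (syllable 5, nag) is heavy, so it takes stress.
Stress on syllable 5: bad.ko.ner.le:.ˈnag.ga.

5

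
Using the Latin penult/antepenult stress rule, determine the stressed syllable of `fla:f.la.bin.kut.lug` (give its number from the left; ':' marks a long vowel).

4

Classical Latin: stress the penult if heavy (long vowel or closed), else the antepenult.
Weights: 3 bin H, 4 kut H, 5 lug H.
The penult (syllable 4, kut) is heavy, so it takes stress.
Stress on syllable 4: fla:f.la.bin.ˈkut.lug.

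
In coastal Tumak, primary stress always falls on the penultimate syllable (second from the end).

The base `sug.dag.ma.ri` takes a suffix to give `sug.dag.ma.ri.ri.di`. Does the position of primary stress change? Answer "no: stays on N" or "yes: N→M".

yes: 3→5

Base `sug.dag.ma.ri` (4 syllables):
  The word has 4 syllables; the penultimate syllable (second from the end) is syllable 3 (ma).
  → primary stress on syllable 3.
Suffixed `sug.dag.ma.ri.ri.di` (6 syllables):
  The word has 6 syllables; the penultimate syllable (second from the end) is syllable 5 (ri).
  → primary stress on syllable 5.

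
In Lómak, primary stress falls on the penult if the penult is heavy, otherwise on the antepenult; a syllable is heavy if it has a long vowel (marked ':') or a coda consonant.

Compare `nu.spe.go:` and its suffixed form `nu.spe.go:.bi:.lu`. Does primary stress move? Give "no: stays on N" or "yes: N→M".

yes: 1→4

Base `nu.spe.go:` (3 syllables):
  Weights: 1 nu L, 2 spe L, 3 go: H.
  The penult (syllable 2, spe) is light, so stress falls on the antepenult (syllable 1, nu).
  → primary stress on syllable 1.
Suffixed `nu.spe.go:.bi:.lu` (5 syllables):
  Weights: 3 go: H, 4 bi: H, 5 lu L.
  The penult (syllable 4, bi:) is heavy, so it takes stress.
  → primary stress on syllable 4.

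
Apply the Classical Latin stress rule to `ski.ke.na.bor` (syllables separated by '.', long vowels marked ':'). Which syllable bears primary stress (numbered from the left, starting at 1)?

Classical Latin: stress the penult if heavy (long vowel or closed), else the antepenult.
Weights: 2 ke L, 3 na L, 4 bor H.
The penult (syllable 3, na) is light, so stress falls on the antepenult (syllable 2, ke).
Stress on syllable 2: ski.ˈke.na.bor.

2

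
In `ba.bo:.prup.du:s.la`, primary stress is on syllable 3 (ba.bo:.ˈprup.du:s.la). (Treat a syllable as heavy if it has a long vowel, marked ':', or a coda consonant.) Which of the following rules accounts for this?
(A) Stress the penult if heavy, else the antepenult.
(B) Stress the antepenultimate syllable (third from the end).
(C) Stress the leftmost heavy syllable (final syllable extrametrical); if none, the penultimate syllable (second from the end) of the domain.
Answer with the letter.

B

Rule A → syllable 4 (observed: 3).
Rule B → syllable 3 ✓.
Rule C → syllable 2 (observed: 3).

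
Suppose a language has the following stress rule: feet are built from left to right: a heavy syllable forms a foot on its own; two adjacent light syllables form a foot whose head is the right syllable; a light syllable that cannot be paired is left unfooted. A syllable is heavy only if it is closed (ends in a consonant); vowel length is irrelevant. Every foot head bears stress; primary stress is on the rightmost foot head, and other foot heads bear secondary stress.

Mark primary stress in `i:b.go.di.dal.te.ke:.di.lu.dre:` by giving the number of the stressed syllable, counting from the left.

Weights: 1 i:b H, 2 go L, 3 di L, 4 dal H, 5 te L, 6 ke: L, 7 di L, 8 lu L, 9 dre: L.
Parse left to right (heavy = foot alone; LL = one foot; stranded L unfooted): (ˈi:b) (go.ˈdi) (ˈdal) (te.ˈke:) (di.ˈlu) dre:.
Foot heads: 1, 3, 4, 6, 8.
Primary stress on the rightmost head = syllable 8.
Primary stress: syllable 8 → i:b.go.di.dal.te.ke:.di.ˈlu.dre:.

8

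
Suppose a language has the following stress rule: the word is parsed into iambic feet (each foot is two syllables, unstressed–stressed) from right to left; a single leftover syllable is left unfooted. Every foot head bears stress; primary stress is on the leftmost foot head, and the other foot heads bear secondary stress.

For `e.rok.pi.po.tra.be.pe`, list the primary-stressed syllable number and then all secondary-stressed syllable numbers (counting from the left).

primary 3, secondary 5, 7

Parse right to left into iambic (σˈσ) feet: e (rok.ˈpi) (po.ˈtra) (be.ˈpe). Syllable 1 is left unfooted.
Foot heads (stressed positions): 3, 5, 7.
End Rule Leftmost: primary stress on the leftmost head = syllable 3.
Secondary stress on 5, 7: e.rok.ˈpi.po.ˌtra.be.ˌpe.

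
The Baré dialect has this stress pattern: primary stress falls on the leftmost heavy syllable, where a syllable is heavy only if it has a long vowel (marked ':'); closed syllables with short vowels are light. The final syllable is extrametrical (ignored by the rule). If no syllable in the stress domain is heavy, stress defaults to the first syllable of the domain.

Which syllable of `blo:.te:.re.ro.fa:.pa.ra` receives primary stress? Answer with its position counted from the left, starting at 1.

1

The final syllable (7, ra) is extrametrical; the stress domain is syllables 1–6.
Weights: 1 blo: H, 2 te: H, 3 re L, 4 ro L, 5 fa: H, 6 pa L.
Heavy syllables in the domain: 1, 2, 5. The leftmost is syllable 1 (blo:).
Primary stress: syllable 1 → ˈblo:.te:.re.ro.fa:.pa.ra.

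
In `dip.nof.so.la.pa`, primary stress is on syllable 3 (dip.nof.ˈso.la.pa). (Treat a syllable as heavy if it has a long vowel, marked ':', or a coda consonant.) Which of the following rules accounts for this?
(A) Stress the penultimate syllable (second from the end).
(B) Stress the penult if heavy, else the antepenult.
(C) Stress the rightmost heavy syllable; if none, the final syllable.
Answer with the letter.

B

Rule A → syllable 4 (observed: 3).
Rule B → syllable 3 ✓.
Rule C → syllable 2 (observed: 3).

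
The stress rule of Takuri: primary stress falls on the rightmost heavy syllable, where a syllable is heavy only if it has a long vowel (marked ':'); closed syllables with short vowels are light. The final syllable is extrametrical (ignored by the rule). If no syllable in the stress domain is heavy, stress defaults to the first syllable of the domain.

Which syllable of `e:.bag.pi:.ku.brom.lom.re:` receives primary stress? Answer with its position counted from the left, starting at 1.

The final syllable (7, re:) is extrametrical; the stress domain is syllables 1–6.
Weights: 1 e: H, 2 bag L, 3 pi: H, 4 ku L, 5 brom L, 6 lom L.
Heavy syllables in the domain: 1, 3. The rightmost is syllable 3 (pi:).
Primary stress: syllable 3 → e:.bag.ˈpi:.ku.brom.lom.re:.

3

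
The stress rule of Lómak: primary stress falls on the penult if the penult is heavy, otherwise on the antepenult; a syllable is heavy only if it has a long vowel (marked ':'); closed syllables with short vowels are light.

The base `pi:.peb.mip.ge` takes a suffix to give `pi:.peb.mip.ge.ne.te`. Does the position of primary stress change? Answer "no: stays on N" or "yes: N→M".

yes: 2→4

Base `pi:.peb.mip.ge` (4 syllables):
  Weights: 2 peb L, 3 mip L, 4 ge L.
  The penult (syllable 3, mip) is light, so stress falls on the antepenult (syllable 2, peb).
  → primary stress on syllable 2.
Suffixed `pi:.peb.mip.ge.ne.te` (6 syllables):
  Weights: 4 ge L, 5 ne L, 6 te L.
  The penult (syllable 5, ne) is light, so stress falls on the antepenult (syllable 4, ge).
  → primary stress on syllable 4.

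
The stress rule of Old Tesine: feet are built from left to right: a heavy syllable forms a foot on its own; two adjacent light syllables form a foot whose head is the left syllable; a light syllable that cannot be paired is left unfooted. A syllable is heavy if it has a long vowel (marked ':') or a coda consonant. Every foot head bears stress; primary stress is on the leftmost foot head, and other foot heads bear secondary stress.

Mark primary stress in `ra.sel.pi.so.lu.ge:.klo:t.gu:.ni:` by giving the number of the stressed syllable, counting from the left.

2

Weights: 1 ra L, 2 sel H, 3 pi L, 4 so L, 5 lu L, 6 ge: H, 7 klo:t H, 8 gu: H, 9 ni: H.
Parse left to right (heavy = foot alone; LL = one foot; stranded L unfooted): ra (ˈsel) (ˈpi.so) lu (ˈge:) (ˈklo:t) (ˈgu:) (ˈni:).
Foot heads: 2, 3, 6, 7, 8, 9.
Primary stress on the leftmost head = syllable 2.
Primary stress: syllable 2 → ra.ˈsel.pi.so.lu.ge:.klo:t.gu:.ni:.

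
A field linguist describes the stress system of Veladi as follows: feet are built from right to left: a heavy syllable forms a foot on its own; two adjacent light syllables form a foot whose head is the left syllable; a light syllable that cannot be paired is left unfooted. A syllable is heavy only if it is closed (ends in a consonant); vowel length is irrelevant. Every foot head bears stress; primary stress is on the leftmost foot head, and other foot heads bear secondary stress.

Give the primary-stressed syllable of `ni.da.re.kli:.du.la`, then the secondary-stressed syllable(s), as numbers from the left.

primary 1, secondary 3, 5

Weights: 1 ni L, 2 da L, 3 re L, 4 kli: L, 5 du L, 6 la L.
Parse right to left (heavy = foot alone; LL = one foot; stranded L unfooted): (ˈni.da) (ˈre.kli:) (ˈdu.la).
Foot heads: 1, 3, 5.
Primary stress on the leftmost head = syllable 1.
Secondary stress on 3, 5: ˈni.da.ˌre.kli:.ˌdu.la.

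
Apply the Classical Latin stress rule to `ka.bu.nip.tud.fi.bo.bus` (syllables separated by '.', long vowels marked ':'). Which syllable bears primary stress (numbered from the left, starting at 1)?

Classical Latin: stress the penult if heavy (long vowel or closed), else the antepenult.
Weights: 5 fi L, 6 bo L, 7 bus H.
The penult (syllable 6, bo) is light, so stress falls on the antepenult (syllable 5, fi).
Stress on syllable 5: ka.bu.nip.tud.ˈfi.bo.bus.

5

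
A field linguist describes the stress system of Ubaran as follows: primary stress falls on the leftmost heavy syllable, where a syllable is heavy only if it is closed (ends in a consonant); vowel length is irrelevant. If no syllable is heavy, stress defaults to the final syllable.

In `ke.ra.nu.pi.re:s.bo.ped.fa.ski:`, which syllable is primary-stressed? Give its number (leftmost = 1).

Weights: 1 ke L, 2 ra L, 3 nu L, 4 pi L, 5 re:s H, 6 bo L, 7 ped H, 8 fa L, 9 ski: L.
Heavy syllables in the domain: 5, 7. The leftmost is syllable 5 (re:s).
Primary stress: syllable 5 → ke.ra.nu.pi.ˈre:s.bo.ped.fa.ski:.

5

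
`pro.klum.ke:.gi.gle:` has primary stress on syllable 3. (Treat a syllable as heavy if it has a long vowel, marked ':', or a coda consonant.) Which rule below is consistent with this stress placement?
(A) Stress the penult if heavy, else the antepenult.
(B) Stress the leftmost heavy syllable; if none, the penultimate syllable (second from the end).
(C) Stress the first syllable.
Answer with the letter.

A

Rule A → syllable 3 ✓.
Rule B → syllable 2 (observed: 3).
Rule C → syllable 1 (observed: 3).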